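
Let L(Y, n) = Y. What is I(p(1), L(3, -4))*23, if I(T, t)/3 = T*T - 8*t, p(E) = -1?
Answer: -1587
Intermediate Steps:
I(T, t) = -24*t + 3*T**2 (I(T, t) = 3*(T*T - 8*t) = 3*(T**2 - 8*t) = -24*t + 3*T**2)
I(p(1), L(3, -4))*23 = (-24*3 + 3*(-1)**2)*23 = (-72 + 3*1)*23 = (-72 + 3)*23 = -69*23 = -1587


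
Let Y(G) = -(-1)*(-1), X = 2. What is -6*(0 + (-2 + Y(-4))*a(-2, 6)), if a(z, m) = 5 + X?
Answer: 126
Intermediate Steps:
a(z, m) = 7 (a(z, m) = 5 + 2 = 7)
Y(G) = -1 (Y(G) = -1*1 = -1)
-6*(0 + (-2 + Y(-4))*a(-2, 6)) = -6*(0 + (-2 - 1)*7) = -6*(0 - 3*7) = -6*(0 - 21) = -6*(-21) = 126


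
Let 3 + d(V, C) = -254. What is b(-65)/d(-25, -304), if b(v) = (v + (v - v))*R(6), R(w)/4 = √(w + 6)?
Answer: 520*√3/257 ≈ 3.5045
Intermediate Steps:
R(w) = 4*√(6 + w) (R(w) = 4*√(w + 6) = 4*√(6 + w))
d(V, C) = -257 (d(V, C) = -3 - 254 = -257)
b(v) = 8*v*√3 (b(v) = (v + (v - v))*(4*√(6 + 6)) = (v + 0)*(4*√12) = v*(4*(2*√3)) = v*(8*√3) = 8*v*√3)
b(-65)/d(-25, -304) = (8*(-65)*√3)/(-257) = -520*√3*(-1/257) = 520*√3/257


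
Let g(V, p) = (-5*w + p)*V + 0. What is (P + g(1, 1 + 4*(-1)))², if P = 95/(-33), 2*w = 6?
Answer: 474721/1089 ≈ 435.92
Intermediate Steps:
w = 3 (w = (½)*6 = 3)
g(V, p) = V*(-15 + p) (g(V, p) = (-5*3 + p)*V + 0 = (-15 + p)*V + 0 = V*(-15 + p) + 0 = V*(-15 + p))
P = -95/33 (P = 95*(-1/33) = -95/33 ≈ -2.8788)
(P + g(1, 1 + 4*(-1)))² = (-95/33 + 1*(-15 + (1 + 4*(-1))))² = (-95/33 + 1*(-15 + (1 - 4)))² = (-95/33 + 1*(-15 - 3))² = (-95/33 + 1*(-18))² = (-95/33 - 18)² = (-689/33)² = 474721/1089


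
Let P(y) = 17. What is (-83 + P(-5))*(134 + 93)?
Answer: -14982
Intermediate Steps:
(-83 + P(-5))*(134 + 93) = (-83 + 17)*(134 + 93) = -66*227 = -14982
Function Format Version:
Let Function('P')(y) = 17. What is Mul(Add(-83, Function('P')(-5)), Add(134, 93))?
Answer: -14982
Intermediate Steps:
Mul(Add(-83, Function('P')(-5)), Add(134, 93)) = Mul(Add(-83, 17), Add(134, 93)) = Mul(-66, 227) = -14982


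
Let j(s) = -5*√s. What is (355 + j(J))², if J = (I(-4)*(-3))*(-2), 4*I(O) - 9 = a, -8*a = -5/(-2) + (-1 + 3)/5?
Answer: (2840 - √20730)²/64 ≈ 1.1357e+5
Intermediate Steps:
a = -29/80 (a = -(-5/(-2) + (-1 + 3)/5)/8 = -(-5*(-½) + 2*(⅕))/8 = -(5/2 + ⅖)/8 = -⅛*29/10 = -29/80 ≈ -0.36250)
I(O) = 691/320 (I(O) = 9/4 + (¼)*(-29/80) = 9/4 - 29/320 = 691/320)
J = 2073/160 (J = ((691/320)*(-3))*(-2) = -2073/320*(-2) = 2073/160 ≈ 12.956)
(355 + j(J))² = (355 - √20730/8)²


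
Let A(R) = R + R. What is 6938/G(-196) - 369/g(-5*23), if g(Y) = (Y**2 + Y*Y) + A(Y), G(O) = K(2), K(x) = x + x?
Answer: 15159407/8740 ≈ 1734.5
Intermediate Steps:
K(x) = 2*x
G(O) = 4 (G(O) = 2*2 = 4)
A(R) = 2*R
g(Y) = 2*Y + 2*Y**2 (g(Y) = (Y**2 + Y*Y) + 2*Y = (Y**2 + Y**2) + 2*Y = 2*Y**2 + 2*Y = 2*Y + 2*Y**2)
6938/G(-196) - 369/g(-5*23) = 6938/4 - 369*(-1/(230*(1 - 5*23))) = 6938*(1/4) - 369*(-1/(230*(1 - 115))) = 3469/2 - 369/(2*(-115)*(-114)) = 3469/2 - 369/26220 = 3469/2 - 369*1/26220 = 3469/2 - 123/8740 = 15159407/8740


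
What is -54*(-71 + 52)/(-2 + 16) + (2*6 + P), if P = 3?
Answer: 618/7 ≈ 88.286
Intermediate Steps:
-54*(-71 + 52)/(-2 + 16) + (2*6 + P) = -54*(-71 + 52)/(-2 + 16) + (2*6 + 3) = -(-1026)/14 + (12 + 3) = -(-1026)/14 + 15 = -54*(-19/14) + 15 = 513/7 + 15 = 618/7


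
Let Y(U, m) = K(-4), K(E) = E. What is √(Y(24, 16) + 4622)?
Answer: √4618 ≈ 67.956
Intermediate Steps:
Y(U, m) = -4
√(Y(24, 16) + 4622) = √(-4 + 4622) = √4618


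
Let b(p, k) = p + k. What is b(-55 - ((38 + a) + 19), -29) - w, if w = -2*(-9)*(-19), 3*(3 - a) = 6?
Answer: 200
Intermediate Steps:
a = 1 (a = 3 - ⅓*6 = 3 - 2 = 1)
b(p, k) = k + p
w = -342 (w = 18*(-19) = -342)
b(-55 - ((38 + a) + 19), -29) - w = (-29 + (-55 - ((38 + 1) + 19))) - 1*(-342) = (-29 + (-55 - (39 + 19))) + 342 = (-29 + (-55 - 1*58)) + 342 = (-29 + (-55 - 58)) + 342 = (-29 - 113) + 342 = -142 + 342 = 200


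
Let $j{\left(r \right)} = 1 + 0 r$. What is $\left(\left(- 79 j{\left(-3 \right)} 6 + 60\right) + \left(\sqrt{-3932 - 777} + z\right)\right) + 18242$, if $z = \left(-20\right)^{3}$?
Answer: $9828 + i \sqrt{4709} \approx 9828.0 + 68.622 i$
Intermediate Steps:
$j{\left(r \right)} = 1$ ($j{\left(r \right)} = 1 + 0 = 1$)
$z = -8000$
$\left(\left(- 79 j{\left(-3 \right)} 6 + 60\right) + \left(\sqrt{-3932 - 777} + z\right)\right) + 18242 = \left(\left(- 79 \cdot 1 \cdot 6 + 60\right) - \left(8000 - \sqrt{-3932 - 777}\right)\right) + 18242 = \left(\left(\left(-79\right) 6 + 60\right) - \left(8000 - \sqrt{-4709}\right)\right) + 18242 = \left(\left(-474 + 60\right) - \left(8000 - i \sqrt{4709}\right)\right) + 18242 = \left(-414 - \left(8000 - i \sqrt{4709}\right)\right) + 18242 = \left(-8414 + i \sqrt{4709}\right) + 18242 = 9828 + i \sqrt{4709}$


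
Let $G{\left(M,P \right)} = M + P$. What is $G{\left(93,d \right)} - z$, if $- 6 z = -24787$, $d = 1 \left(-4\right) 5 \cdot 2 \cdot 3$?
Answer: $- \frac{24949}{6} \approx -4158.2$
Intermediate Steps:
$d = -120$ ($d = 1 \left(\left(-20\right) 2\right) 3 = 1 \left(-40\right) 3 = \left(-40\right) 3 = -120$)
$z = \frac{24787}{6}$ ($z = \left(- \frac{1}{6}\right) \left(-24787\right) = \frac{24787}{6} \approx 4131.2$)
$G{\left(93,d \right)} - z = \left(93 - 120\right) - \frac{24787}{6} = -27 - \frac{24787}{6} = - \frac{24949}{6}$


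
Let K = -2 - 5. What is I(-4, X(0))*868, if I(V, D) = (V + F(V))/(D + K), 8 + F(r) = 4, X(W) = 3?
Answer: 1736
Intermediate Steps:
K = -7
F(r) = -4 (F(r) = -8 + 4 = -4)
I(V, D) = (-4 + V)/(-7 + D) (I(V, D) = (V - 4)/(D - 7) = (-4 + V)/(-7 + D))
I(-4, X(0))*868 = ((-4 - 4)/(-7 + 3))*868 = (-8/(-4))*868 = -¼*(-8)*868 = 2*868 = 1736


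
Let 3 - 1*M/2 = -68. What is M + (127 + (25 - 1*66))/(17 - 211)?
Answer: 13731/97 ≈ 141.56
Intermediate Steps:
M = 142 (M = 6 - 2*(-68) = 6 + 136 = 142)
M + (127 + (25 - 1*66))/(17 - 211) = 142 + (127 + (25 - 1*66))/(17 - 211) = 142 + (127 + (25 - 66))/(-194) = 142 + (127 - 41)*(-1/194) = 142 + 86*(-1/194) = 142 - 43/97 = 13731/97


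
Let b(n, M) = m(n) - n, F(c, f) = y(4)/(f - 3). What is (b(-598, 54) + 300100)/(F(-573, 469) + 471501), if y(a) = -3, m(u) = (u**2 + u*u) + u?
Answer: 157711176/73239821 ≈ 2.1534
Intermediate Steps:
m(u) = u + 2*u**2 (m(u) = (u**2 + u**2) + u = 2*u**2 + u = u + 2*u**2)
F(c, f) = -3/(-3 + f) (F(c, f) = -3/(f - 3) = -3/(-3 + f))
b(n, M) = -n + n*(1 + 2*n) (b(n, M) = n*(1 + 2*n) - n = -n + n*(1 + 2*n))
(b(-598, 54) + 300100)/(F(-573, 469) + 471501) = (2*(-598)**2 + 300100)/(-3/(-3 + 469) + 471501) = (2*357604 + 300100)/(-3/466 + 471501) = (715208 + 300100)/(-3*1/466 + 471501) = 1015308/(-3/466 + 471501) = 1015308/(219719463/466) = 1015308*(466/219719463) = 157711176/73239821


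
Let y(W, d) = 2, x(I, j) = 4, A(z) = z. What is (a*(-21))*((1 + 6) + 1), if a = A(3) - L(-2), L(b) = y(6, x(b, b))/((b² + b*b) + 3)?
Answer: -5208/11 ≈ -473.45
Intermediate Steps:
L(b) = 2/(3 + 2*b²) (L(b) = 2/((b² + b*b) + 3) = 2/((b² + b²) + 3) = 2/(2*b² + 3) = 2/(3 + 2*b²))
a = 31/11 (a = 3 - 2/(3 + 2*(-2)²) = 3 - 2/(3 + 2*4) = 3 - 2/(3 + 8) = 3 - 2/11 = 31/11 ≈ 2.8182)
(a*(-21))*((1 + 6) + 1) = ((31/11)*(-21))*((1 + 6) + 1) = -651*(7 + 1)/11 = -651/11*8 = -5208/11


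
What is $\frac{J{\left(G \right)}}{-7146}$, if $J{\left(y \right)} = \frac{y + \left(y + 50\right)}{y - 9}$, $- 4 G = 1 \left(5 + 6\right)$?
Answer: $\frac{89}{167931} \approx 0.00052998$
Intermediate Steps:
$G = - \frac{11}{4}$ ($G = - \frac{1 \left(5 + 6\right)}{4} = - \frac{1 \cdot 11}{4} = \left(- \frac{1}{4}\right) 11 = - \frac{11}{4} \approx -2.75$)
$J{\left(y \right)} = \frac{50 + 2 y}{-9 + y}$ ($J{\left(y \right)} = \frac{y + \left(50 + y\right)}{-9 + y} = \frac{50 + 2 y}{-9 + y}$)
$\frac{J{\left(G \right)}}{-7146} = \frac{2 \frac{1}{-9 - \frac{11}{4}} \left(25 - \frac{11}{4}\right)}{-7146} = 2 \frac{1}{- \frac{47}{4}} \cdot \frac{89}{4} \left(- \frac{1}{7146}\right) = 2 \left(- \frac{4}{47}\right) \frac{89}{4} \left(- \frac{1}{7146}\right) = \left(- \frac{178}{47}\right) \left(- \frac{1}{7146}\right) = \frac{89}{167931}$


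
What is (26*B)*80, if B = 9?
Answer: 18720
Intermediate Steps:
(26*B)*80 = (26*9)*80 = 234*80 = 18720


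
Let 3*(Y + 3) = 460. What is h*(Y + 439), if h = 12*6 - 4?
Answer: 120224/3 ≈ 40075.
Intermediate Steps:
Y = 451/3 (Y = -3 + (1/3)*460 = -3 + 460/3 = 451/3 ≈ 150.33)
h = 68 (h = 72 - 4 = 68)
h*(Y + 439) = 68*(451/3 + 439) = 68*(1768/3) = 120224/3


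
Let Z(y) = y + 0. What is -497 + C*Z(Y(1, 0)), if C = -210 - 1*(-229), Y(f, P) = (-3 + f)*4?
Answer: -649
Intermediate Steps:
Y(f, P) = -12 + 4*f
C = 19 (C = -210 + 229 = 19)
Z(y) = y
-497 + C*Z(Y(1, 0)) = -497 + 19*(-12 + 4*1) = -497 + 19*(-12 + 4) = -497 + 19*(-8) = -497 - 152 = -649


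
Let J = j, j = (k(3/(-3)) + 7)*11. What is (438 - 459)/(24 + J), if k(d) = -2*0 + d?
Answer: -7/30 ≈ -0.23333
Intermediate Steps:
k(d) = d (k(d) = 0 + d = d)
j = 66 (j = (3/(-3) + 7)*11 = (3*(-1/3) + 7)*11 = (-1 + 7)*11 = 6*11 = 66)
J = 66
(438 - 459)/(24 + J) = (438 - 459)/(24 + 66) = -21/90 = -21*1/90 = -7/30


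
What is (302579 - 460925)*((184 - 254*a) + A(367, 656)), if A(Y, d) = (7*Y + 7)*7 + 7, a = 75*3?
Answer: 6163934742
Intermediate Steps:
a = 225
A(Y, d) = 56 + 49*Y (A(Y, d) = (7 + 7*Y)*7 + 7 = (49 + 49*Y) + 7 = 56 + 49*Y)
(302579 - 460925)*((184 - 254*a) + A(367, 656)) = (302579 - 460925)*((184 - 254*225) + (56 + 49*367)) = -158346*((184 - 57150) + (56 + 17983)) = -158346*(-56966 + 18039) = -158346*(-38927) = 6163934742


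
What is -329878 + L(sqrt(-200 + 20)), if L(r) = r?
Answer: -329878 + 6*I*sqrt(5) ≈ -3.2988e+5 + 13.416*I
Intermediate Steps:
-329878 + L(sqrt(-200 + 20)) = -329878 + sqrt(-200 + 20) = -329878 + sqrt(-180) = -329878 + 6*I*sqrt(5)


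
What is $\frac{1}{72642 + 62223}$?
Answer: $\frac{1}{134865} \approx 7.4148 \cdot 10^{-6}$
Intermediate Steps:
$\frac{1}{72642 + 62223} = \frac{1}{134865}$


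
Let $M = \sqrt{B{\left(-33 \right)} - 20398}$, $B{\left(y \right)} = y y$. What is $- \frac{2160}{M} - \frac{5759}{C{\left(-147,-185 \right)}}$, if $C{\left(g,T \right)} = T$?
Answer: $\frac{5759}{185} + \frac{2160 i \sqrt{19309}}{19309} \approx 31.13 + 15.544 i$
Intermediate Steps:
$B{\left(y \right)} = y^{2}$
$M = i \sqrt{19309}$ ($M = \sqrt{\left(-33\right)^{2} - 20398} = \sqrt{1089 - 20398} = \sqrt{-19309} = i \sqrt{19309} \approx 138.96 i$)
$- \frac{2160}{M} - \frac{5759}{C{\left(-147,-185 \right)}} = - \frac{2160}{i \sqrt{19309}} - \frac{5759}{-185} = - 2160 \left(- \frac{i \sqrt{19309}}{19309}\right) - - \frac{5759}{185} = \frac{2160 i \sqrt{19309}}{19309} + \frac{5759}{185} = \frac{5759}{185} + \frac{2160 i \sqrt{19309}}{19309}$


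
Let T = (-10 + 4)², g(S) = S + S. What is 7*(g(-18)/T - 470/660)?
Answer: -791/66 ≈ -11.985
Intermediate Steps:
g(S) = 2*S
T = 36 (T = (-6)² = 36)
7*(g(-18)/T - 470/660) = 7*((2*(-18))/36 - 470/660) = 7*(-36*1/36 - 470*1/660) = 7*(-1 - 47/66) = 7*(-113/66) = -791/66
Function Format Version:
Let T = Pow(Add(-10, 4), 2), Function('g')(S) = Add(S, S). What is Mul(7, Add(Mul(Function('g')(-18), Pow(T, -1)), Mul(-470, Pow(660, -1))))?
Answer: Rational(-791, 66) ≈ -11.985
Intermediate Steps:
Function('g')(S) = Mul(2, S)
T = 36 (T = Pow(-6, 2) = 36)
Mul(7, Add(Mul(Function('g')(-18), Pow(T, -1)), Mul(-470, Pow(660, -1)))) = Mul(7, Add(Mul(Mul(2, -18), Pow(36, -1)), Mul(-470, Pow(660, -1)))) = Mul(7, Add(Mul(-36, Rational(1, 36)), Mul(-470, Rational(1, 660)))) = Mul(7, Add(-1, Rational(-47, 66))) = Mul(7, Rational(-113, 66)) = Rational(-791, 66)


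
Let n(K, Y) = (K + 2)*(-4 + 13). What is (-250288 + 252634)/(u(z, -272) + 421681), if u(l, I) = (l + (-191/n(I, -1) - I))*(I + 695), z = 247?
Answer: 633420/173137837 ≈ 0.0036585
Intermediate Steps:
n(K, Y) = 18 + 9*K (n(K, Y) = (2 + K)*9 = 18 + 9*K)
u(l, I) = (695 + I)*(l - I - 191/(18 + 9*I)) (u(l, I) = (l + (-191/(18 + 9*I) - I))*(I + 695) = (l + (-I - 191/(18 + 9*I)))*(695 + I) = (l - I - 191/(18 + 9*I))*(695 + I) = (695 + I)*(l - I - 191/(18 + 9*I)))
(-250288 + 252634)/(u(z, -272) + 421681) = (-250288 + 252634)/((-132745 - 191*(-272) - 9*(2 - 272)*((-272)**2 - 695*247 + 695*(-272) - 1*(-272)*247))/(9*(2 - 272)) + 421681) = 2346/((1/9)*(-132745 + 51952 - 9*(-270)*(73984 - 171665 - 189040 + 67184))/(-270) + 421681) = 2346/((1/9)*(-1/270)*(-132745 + 51952 - 9*(-270)*(-219537)) + 421681) = 2346/((1/9)*(-1/270)*(-132745 + 51952 - 533474910) + 421681) = 2346/((1/9)*(-1/270)*(-533555703) + 421681) = 2346/(59283967/270 + 421681) = 2346/(173137837/270) = 2346*(270/173137837) = 633420/173137837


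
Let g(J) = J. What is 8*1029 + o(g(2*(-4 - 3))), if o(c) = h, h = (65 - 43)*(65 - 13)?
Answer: 9376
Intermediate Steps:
h = 1144 (h = 22*52 = 1144)
o(c) = 1144
8*1029 + o(g(2*(-4 - 3))) = 8*1029 + 1144 = 8232 + 1144 = 9376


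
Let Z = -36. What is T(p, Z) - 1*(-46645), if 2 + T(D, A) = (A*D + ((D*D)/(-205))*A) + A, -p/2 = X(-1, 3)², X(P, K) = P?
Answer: 9569339/205 ≈ 46680.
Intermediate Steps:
p = -2 (p = -2*(-1)² = -2*1 = -2)
T(D, A) = -2 + A + A*D - A*D²/205 (T(D, A) = -2 + ((A*D + ((D*D)/(-205))*A) + A) = -2 + ((A*D + (D²*(-1/205))*A) + A) = -2 + ((A*D + (-D²/205)*A) + A) = -2 + ((A*D - A*D²/205) + A) = -2 + (A + A*D - A*D²/205) = -2 + A + A*D - A*D²/205)
T(p, Z) - 1*(-46645) = (-2 - 36 - 36*(-2) - 1/205*(-36)*(-2)²) - 1*(-46645) = (-2 - 36 + 72 - 1/205*(-36)*4) + 46645 = (-2 - 36 + 72 + 144/205) + 46645 = 7114/205 + 46645 = 9569339/205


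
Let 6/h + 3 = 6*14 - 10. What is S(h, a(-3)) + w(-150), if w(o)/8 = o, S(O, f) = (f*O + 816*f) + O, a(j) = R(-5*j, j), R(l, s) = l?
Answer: 783936/71 ≈ 11041.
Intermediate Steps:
a(j) = -5*j
h = 6/71 (h = 6/(-3 + (6*14 - 10)) = 6/(-3 + (84 - 10)) = 6/(-3 + 74) = 6/71 ≈ 0.084507)
S(O, f) = O + 816*f + O*f (S(O, f) = (O*f + 816*f) + O = (816*f + O*f) + O = O + 816*f + O*f)
w(o) = 8*o
S(h, a(-3)) + w(-150) = (6/71 + 816*(-5*(-3)) + 6*(-5*(-3))/71) + 8*(-150) = (6/71 + 816*15 + (6/71)*15) - 1200 = (6/71 + 12240 + 90/71) - 1200 = 869136/71 - 1200 = 783936/71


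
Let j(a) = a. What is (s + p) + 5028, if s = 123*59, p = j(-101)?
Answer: 12184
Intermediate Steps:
p = -101
s = 7257
(s + p) + 5028 = (7257 - 101) + 5028 = 7156 + 5028 = 12184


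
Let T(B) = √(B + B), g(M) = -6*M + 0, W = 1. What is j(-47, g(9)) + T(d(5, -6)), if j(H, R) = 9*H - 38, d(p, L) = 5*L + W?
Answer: -461 + I*√58 ≈ -461.0 + 7.6158*I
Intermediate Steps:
d(p, L) = 1 + 5*L (d(p, L) = 5*L + 1 = 1 + 5*L)
g(M) = -6*M
T(B) = √2*√B (T(B) = √(2*B) = √2*√B)
j(H, R) = -38 + 9*H
j(-47, g(9)) + T(d(5, -6)) = (-38 + 9*(-47)) + √2*√(1 + 5*(-6)) = (-38 - 423) + √2*√(1 - 30) = -461 + √2*√(-29) = -461 + √2*(I*√29) = -461 + I*√58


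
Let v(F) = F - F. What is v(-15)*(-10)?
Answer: 0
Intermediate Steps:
v(F) = 0
v(-15)*(-10) = 0*(-10) = 0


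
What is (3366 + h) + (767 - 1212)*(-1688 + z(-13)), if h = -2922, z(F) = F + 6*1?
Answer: 754719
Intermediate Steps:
z(F) = 6 + F (z(F) = F + 6 = 6 + F)
(3366 + h) + (767 - 1212)*(-1688 + z(-13)) = (3366 - 2922) + (767 - 1212)*(-1688 + (6 - 13)) = 444 - 445*(-1688 - 7) = 444 - 445*(-1695) = 444 + 754275 = 754719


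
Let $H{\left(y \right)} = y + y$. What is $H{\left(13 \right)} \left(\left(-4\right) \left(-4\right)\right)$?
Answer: $416$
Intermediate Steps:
$H{\left(y \right)} = 2 y$
$H{\left(13 \right)} \left(\left(-4\right) \left(-4\right)\right) = 2 \cdot 13 \left(\left(-4\right) \left(-4\right)\right) = 26 \cdot 16 = 416$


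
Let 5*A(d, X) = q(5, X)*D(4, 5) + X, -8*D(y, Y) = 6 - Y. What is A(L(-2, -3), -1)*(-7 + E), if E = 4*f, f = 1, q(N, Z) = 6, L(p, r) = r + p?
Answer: 21/20 ≈ 1.0500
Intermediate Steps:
L(p, r) = p + r
D(y, Y) = -¾ + Y/8 (D(y, Y) = -(6 - Y)/8 = -¾ + Y/8)
A(d, X) = -3/20 + X/5 (A(d, X) = (6*(-¾ + (⅛)*5) + X)/5 = (6*(-¾ + 5/8) + X)/5 = (6*(-⅛) + X)/5 = (-¾ + X)/5 = -3/20 + X/5)
E = 4 (E = 4*1 = 4)
A(L(-2, -3), -1)*(-7 + E) = (-3/20 + (⅕)*(-1))*(-7 + 4) = (-3/20 - ⅕)*(-3) = -7/20*(-3) = 21/20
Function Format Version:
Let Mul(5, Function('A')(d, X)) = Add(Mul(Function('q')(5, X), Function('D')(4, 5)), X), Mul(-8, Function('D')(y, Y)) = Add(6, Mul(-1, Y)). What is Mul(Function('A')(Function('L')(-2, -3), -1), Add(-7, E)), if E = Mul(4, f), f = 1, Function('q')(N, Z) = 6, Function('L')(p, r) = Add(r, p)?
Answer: Rational(21, 20) ≈ 1.0500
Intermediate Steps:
Function('L')(p, r) = Add(p, r)
Function('D')(y, Y) = Add(Rational(-3, 4), Mul(Rational(1, 8), Y)) (Function('D')(y, Y) = Mul(Rational(-1, 8), Add(6, Mul(-1, Y))) = Add(Rational(-3, 4), Mul(Rational(1, 8), Y)))
Function('A')(d, X) = Add(Rational(-3, 20), Mul(Rational(1, 5), X)) (Function('A')(d, X) = Mul(Rational(1, 5), Add(Mul(6, Add(Rational(-3, 4), Mul(Rational(1, 8), 5))), X)) = Mul(Rational(1, 5), Add(Mul(6, Add(Rational(-3, 4), Rational(5, 8))), X)) = Mul(Rational(1, 5), Add(Mul(6, Rational(-1, 8)), X)) = Mul(Rational(1, 5), Add(Rational(-3, 4), X)) = Add(Rational(-3, 20), Mul(Rational(1, 5), X)))
E = 4 (E = Mul(4, 1) = 4)
Mul(Function('A')(Function('L')(-2, -3), -1), Add(-7, E)) = Mul(Add(Rational(-3, 20), Mul(Rational(1, 5), -1)), Add(-7, 4)) = Mul(Add(Rational(-3, 20), Rational(-1, 5)), -3) = Mul(Rational(-7, 20), -3) = Rational(21, 20)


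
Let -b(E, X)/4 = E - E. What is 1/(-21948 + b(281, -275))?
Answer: -1/21948 ≈ -4.5562e-5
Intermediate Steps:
b(E, X) = 0 (b(E, X) = -4*(E - E) = -4*0 = 0)
1/(-21948 + b(281, -275)) = 1/(-21948 + 0) = 1/(-21948) = -1/21948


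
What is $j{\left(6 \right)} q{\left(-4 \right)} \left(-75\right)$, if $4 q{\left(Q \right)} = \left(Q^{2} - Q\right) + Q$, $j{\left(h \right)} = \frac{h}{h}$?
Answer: $-300$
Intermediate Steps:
$j{\left(h \right)} = 1$
$q{\left(Q \right)} = \frac{Q^{2}}{4}$ ($q{\left(Q \right)} = \frac{\left(Q^{2} - Q\right) + Q}{4} = \frac{Q^{2}}{4}$)
$j{\left(6 \right)} q{\left(-4 \right)} \left(-75\right) = 1 \frac{\left(-4\right)^{2}}{4} \left(-75\right) = 1 \cdot \frac{1}{4} \cdot 16 \left(-75\right) = 1 \cdot 4 \left(-75\right) = 4 \left(-75\right) = -300$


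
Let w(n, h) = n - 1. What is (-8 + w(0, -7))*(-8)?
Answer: 72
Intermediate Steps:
w(n, h) = -1 + n
(-8 + w(0, -7))*(-8) = (-8 + (-1 + 0))*(-8) = (-8 - 1)*(-8) = -9*(-8) = 72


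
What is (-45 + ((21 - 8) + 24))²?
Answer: 64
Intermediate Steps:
(-45 + ((21 - 8) + 24))² = (-45 + (13 + 24))² = (-45 + 37)² = (-8)² = 64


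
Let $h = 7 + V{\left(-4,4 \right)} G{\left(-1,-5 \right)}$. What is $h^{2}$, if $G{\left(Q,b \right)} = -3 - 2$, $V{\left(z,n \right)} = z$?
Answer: $729$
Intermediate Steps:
$G{\left(Q,b \right)} = -5$ ($G{\left(Q,b \right)} = -3 - 2 = -5$)
$h = 27$ ($h = 7 - -20 = 7 + 20 = 27$)
$h^{2} = 27^{2} = 729$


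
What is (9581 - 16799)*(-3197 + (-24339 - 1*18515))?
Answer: 332396118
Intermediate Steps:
(9581 - 16799)*(-3197 + (-24339 - 1*18515)) = -7218*(-3197 + (-24339 - 18515)) = -7218*(-3197 - 42854) = -7218*(-46051) = 332396118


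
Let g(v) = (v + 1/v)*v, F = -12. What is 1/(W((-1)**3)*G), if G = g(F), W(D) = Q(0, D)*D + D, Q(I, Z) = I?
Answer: -1/145 ≈ -0.0068966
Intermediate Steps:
W(D) = D (W(D) = 0*D + D = 0 + D = D)
g(v) = v*(v + 1/v)
G = 145 (G = 1 + (-12)**2 = 1 + 144 = 145)
1/(W((-1)**3)*G) = 1/((-1)**3*145) = 1/(-1*145) = 1/(-145) = -1/145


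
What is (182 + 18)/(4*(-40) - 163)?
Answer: -200/323 ≈ -0.61919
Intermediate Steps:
(182 + 18)/(4*(-40) - 163) = 200/(-160 - 163) = 200/(-323) = 200*(-1/323) = -200/323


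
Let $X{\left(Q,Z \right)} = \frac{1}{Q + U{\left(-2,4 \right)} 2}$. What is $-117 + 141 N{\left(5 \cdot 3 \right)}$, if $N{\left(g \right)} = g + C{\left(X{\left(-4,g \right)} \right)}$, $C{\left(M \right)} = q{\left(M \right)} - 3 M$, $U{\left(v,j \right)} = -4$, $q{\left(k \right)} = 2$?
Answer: $\frac{9261}{4} \approx 2315.3$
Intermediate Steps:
$X{\left(Q,Z \right)} = \frac{1}{-8 + Q}$ ($X{\left(Q,Z \right)} = \frac{1}{Q - 8} = \frac{1}{-8 + Q}$)
$C{\left(M \right)} = 2 - 3 M$
$N{\left(g \right)} = \frac{9}{4} + g$ ($N{\left(g \right)} = g + \left(2 - \frac{3}{-8 - 4}\right) = g + \left(2 - \frac{3}{-12}\right) = g + \left(2 - - \frac{1}{4}\right) = g + \left(2 + \frac{1}{4}\right) = g + \frac{9}{4} = \frac{9}{4} + g$)
$-117 + 141 N{\left(5 \cdot 3 \right)} = -117 + 141 \left(\frac{9}{4} + 5 \cdot 3\right) = -117 + 141 \left(\frac{9}{4} + 15\right) = -117 + 141 \cdot \frac{69}{4} = -117 + \frac{9729}{4} = \frac{9261}{4}$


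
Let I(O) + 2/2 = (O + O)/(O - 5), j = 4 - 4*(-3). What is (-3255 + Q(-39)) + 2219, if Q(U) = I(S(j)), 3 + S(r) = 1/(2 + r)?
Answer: -148185/143 ≈ -1036.3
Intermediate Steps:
j = 16 (j = 4 + 12 = 16)
S(r) = -3 + 1/(2 + r)
I(O) = -1 + 2*O/(-5 + O) (I(O) = -1 + (O + O)/(O - 5) = -1 + (2*O)/(-5 + O) = -1 + 2*O/(-5 + O))
Q(U) = -37/143 (Q(U) = (5 + (-5 - 3*16)/(2 + 16))/(-5 + (-5 - 3*16)/(2 + 16)) = (5 + (-5 - 48)/18)/(-5 + (-5 - 48)/18) = (5 + (1/18)*(-53))/(-5 + (1/18)*(-53)) = (5 - 53/18)/(-5 - 53/18) = (37/18)/(-143/18) = -18/143*37/18 = -37/143)
(-3255 + Q(-39)) + 2219 = (-3255 - 37/143) + 2219 = -465502/143 + 2219 = -148185/143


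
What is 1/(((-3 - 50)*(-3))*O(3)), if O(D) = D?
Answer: 1/477 ≈ 0.0020964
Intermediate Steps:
1/(((-3 - 50)*(-3))*O(3)) = 1/(((-3 - 50)*(-3))*3) = 1/(-53*(-3)*3) = 1/(159*3) = 1/477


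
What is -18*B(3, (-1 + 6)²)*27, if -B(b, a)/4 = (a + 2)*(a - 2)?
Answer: 1207224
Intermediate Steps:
B(b, a) = -4*(-2 + a)*(2 + a) (B(b, a) = -4*(a + 2)*(a - 2) = -4*(2 + a)*(-2 + a) = -4*(-2 + a)*(2 + a))
-18*B(3, (-1 + 6)²)*27 = -18*(16 - 4*(-1 + 6)⁴)*27 = -18*(16 - 4*(5²)²)*27 = -18*(16 - 4*25²)*27 = -18*(16 - 4*625)*27 = -18*(16 - 2500)*27 = -18*(-2484)*27 = 44712*27 = 1207224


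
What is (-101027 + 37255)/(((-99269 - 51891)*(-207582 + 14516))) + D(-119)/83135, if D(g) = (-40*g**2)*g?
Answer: 98358876808501819/121309995755780 ≈ 810.81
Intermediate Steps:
D(g) = -40*g**3 (D(g) = (-40*g**2)*g = -40*g**3)
(-101027 + 37255)/(((-99269 - 51891)*(-207582 + 14516))) + D(-119)/83135 = (-101027 + 37255)/(((-99269 - 51891)*(-207582 + 14516))) - 40*(-119)**3/83135 = -63772/((-151160*(-193066))) - 40*(-1685159)*(1/83135) = -63772/29183856560 + 67406360*(1/83135) = -63772*1/29183856560 + 13481272/16627 = -15943/7295964140 + 13481272/16627 = 98358876808501819/121309995755780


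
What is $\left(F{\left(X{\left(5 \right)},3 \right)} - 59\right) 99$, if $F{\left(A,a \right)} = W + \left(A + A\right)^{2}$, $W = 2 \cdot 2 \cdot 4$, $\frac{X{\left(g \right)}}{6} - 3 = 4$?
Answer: $694287$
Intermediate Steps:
$X{\left(g \right)} = 42$ ($X{\left(g \right)} = 18 + 6 \cdot 4 = 18 + 24 = 42$)
$W = 16$ ($W = 4 \cdot 4 = 16$)
$F{\left(A,a \right)} = 16 + 4 A^{2}$ ($F{\left(A,a \right)} = 16 + \left(A + A\right)^{2} = 16 + \left(2 A\right)^{2} = 16 + 4 A^{2}$)
$\left(F{\left(X{\left(5 \right)},3 \right)} - 59\right) 99 = \left(\left(16 + 4 \cdot 42^{2}\right) - 59\right) 99 = \left(\left(16 + 4 \cdot 1764\right) - 59\right) 99 = \left(\left(16 + 7056\right) - 59\right) 99 = \left(7072 - 59\right) 99 = 7013 \cdot 99 = 694287$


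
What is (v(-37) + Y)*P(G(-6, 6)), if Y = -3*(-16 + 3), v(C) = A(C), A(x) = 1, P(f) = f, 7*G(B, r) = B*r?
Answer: -1440/7 ≈ -205.71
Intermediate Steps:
G(B, r) = B*r/7 (G(B, r) = (B*r)/7 = B*r/7)
v(C) = 1
Y = 39 (Y = -3*(-13) = 39)
(v(-37) + Y)*P(G(-6, 6)) = (1 + 39)*((1/7)*(-6)*6) = 40*(-36/7) = -1440/7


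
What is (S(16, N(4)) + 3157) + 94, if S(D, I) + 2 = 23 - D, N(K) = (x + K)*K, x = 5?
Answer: 3256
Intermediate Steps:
N(K) = K*(5 + K) (N(K) = (5 + K)*K = K*(5 + K))
S(D, I) = 21 - D (S(D, I) = -2 + (23 - D) = 21 - D)
(S(16, N(4)) + 3157) + 94 = ((21 - 1*16) + 3157) + 94 = ((21 - 16) + 3157) + 94 = (5 + 3157) + 94 = 3162 + 94 = 3256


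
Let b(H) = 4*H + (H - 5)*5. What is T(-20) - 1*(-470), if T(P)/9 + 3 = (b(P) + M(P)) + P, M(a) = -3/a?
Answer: -31613/20 ≈ -1580.7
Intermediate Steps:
b(H) = -25 + 9*H (b(H) = 4*H + (-5 + H)*5 = 4*H + (-25 + 5*H) = -25 + 9*H)
T(P) = -252 - 27/P + 90*P (T(P) = -27 + 9*(((-25 + 9*P) - 3/P) + P) = -27 + 9*((-25 - 3/P + 9*P) + P) = -27 + 9*(-25 - 3/P + 10*P) = -27 + (-225 - 27/P + 90*P) = -252 - 27/P + 90*P)
T(-20) - 1*(-470) = (-252 - 27/(-20) + 90*(-20)) - 1*(-470) = (-252 - 27*(-1/20) - 1800) + 470 = (-252 + 27/20 - 1800) + 470 = -41013/20 + 470 = -31613/20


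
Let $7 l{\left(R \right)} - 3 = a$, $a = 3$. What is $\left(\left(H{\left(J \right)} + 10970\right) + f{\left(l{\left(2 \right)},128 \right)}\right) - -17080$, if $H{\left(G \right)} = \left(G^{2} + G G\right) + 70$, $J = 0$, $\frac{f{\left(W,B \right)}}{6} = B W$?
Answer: $\frac{201448}{7} \approx 28778.0$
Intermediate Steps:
$l{\left(R \right)} = \frac{6}{7}$ ($l{\left(R \right)} = \frac{3}{7} + \frac{1}{7} \cdot 3 = \frac{3}{7} + \frac{3}{7} = \frac{6}{7}$)
$f{\left(W,B \right)} = 6 B W$
$H{\left(G \right)} = 70 + 2 G^{2}$ ($H{\left(G \right)} = \left(G^{2} + G^{2}\right) + 70 = 2 G^{2} + 70 = 70 + 2 G^{2}$)
$\left(\left(H{\left(J \right)} + 10970\right) + f{\left(l{\left(2 \right)},128 \right)}\right) - -17080 = \left(\left(\left(70 + 2 \cdot 0^{2}\right) + 10970\right) + 6 \cdot 128 \cdot \frac{6}{7}\right) - -17080 = \left(\left(\left(70 + 2 \cdot 0\right) + 10970\right) + \frac{4608}{7}\right) + 17080 = \left(\left(\left(70 + 0\right) + 10970\right) + \frac{4608}{7}\right) + 17080 = \left(\left(70 + 10970\right) + \frac{4608}{7}\right) + 17080 = \left(11040 + \frac{4608}{7}\right) + 17080 = \frac{81888}{7} + 17080 = \frac{201448}{7}$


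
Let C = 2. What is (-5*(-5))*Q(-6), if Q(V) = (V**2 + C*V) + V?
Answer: 450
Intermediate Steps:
Q(V) = V**2 + 3*V (Q(V) = (V**2 + 2*V) + V = V**2 + 3*V)
(-5*(-5))*Q(-6) = (-5*(-5))*(-6*(3 - 6)) = 25*(-6*(-3)) = 25*18 = 450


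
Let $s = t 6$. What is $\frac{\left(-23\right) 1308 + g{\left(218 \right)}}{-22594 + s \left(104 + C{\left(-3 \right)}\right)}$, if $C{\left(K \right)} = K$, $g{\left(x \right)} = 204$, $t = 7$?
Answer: $\frac{3735}{2294} \approx 1.6282$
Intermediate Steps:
$s = 42$ ($s = 7 \cdot 6 = 42$)
$\frac{\left(-23\right) 1308 + g{\left(218 \right)}}{-22594 + s \left(104 + C{\left(-3 \right)}\right)} = \frac{\left(-23\right) 1308 + 204}{-22594 + 42 \left(104 - 3\right)} = \frac{-30084 + 204}{-22594 + 42 \cdot 101} = - \frac{29880}{-22594 + 4242} = - \frac{29880}{-18352} = \left(-29880\right) \left(- \frac{1}{18352}\right) = \frac{3735}{2294}$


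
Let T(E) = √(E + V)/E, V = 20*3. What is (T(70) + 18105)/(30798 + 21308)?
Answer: 18105/52106 + √130/3647420 ≈ 0.34747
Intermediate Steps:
V = 60
T(E) = √(60 + E)/E (T(E) = √(E + 60)/E = √(60 + E)/E)
(T(70) + 18105)/(30798 + 21308) = (√(60 + 70)/70 + 18105)/(30798 + 21308) = (√130/70 + 18105)/52106 = (18105 + √130/70)*(1/52106) = 18105/52106 + √130/3647420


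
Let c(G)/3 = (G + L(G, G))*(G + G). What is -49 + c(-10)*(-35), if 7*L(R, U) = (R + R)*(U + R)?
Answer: 98951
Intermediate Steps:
L(R, U) = 2*R*(R + U)/7 (L(R, U) = ((R + R)*(U + R))/7 = ((2*R)*(R + U))/7 = (2*R*(R + U))/7 = 2*R*(R + U)/7)
c(G) = 6*G*(G + 4*G²/7) (c(G) = 3*((G + 2*G*(G + G)/7)*(G + G)) = 3*((G + 2*G*(2*G)/7)*(2*G)) = 3*((G + 4*G²/7)*(2*G)) = 3*(2*G*(G + 4*G²/7)) = 6*G*(G + 4*G²/7))
-49 + c(-10)*(-35) = -49 + ((-10)²*(6 + (24/7)*(-10)))*(-35) = -49 + (100*(6 - 240/7))*(-35) = -49 + (100*(-198/7))*(-35) = -49 - 19800/7*(-35) = -49 + 99000 = 98951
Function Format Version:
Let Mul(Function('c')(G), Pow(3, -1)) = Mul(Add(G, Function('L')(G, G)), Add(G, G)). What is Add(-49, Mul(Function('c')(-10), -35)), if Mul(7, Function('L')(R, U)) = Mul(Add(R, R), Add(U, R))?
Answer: 98951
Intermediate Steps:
Function('L')(R, U) = Mul(Rational(2, 7), R, Add(R, U)) (Function('L')(R, U) = Mul(Rational(1, 7), Mul(Add(R, R), Add(U, R))) = Mul(Rational(1, 7), Mul(Mul(2, R), Add(R, U))) = Mul(Rational(1, 7), Mul(2, R, Add(R, U))) = Mul(Rational(2, 7), R, Add(R, U)))
Function('c')(G) = Mul(6, G, Add(G, Mul(Rational(4, 7), Pow(G, 2)))) (Function('c')(G) = Mul(3, Mul(Add(G, Mul(Rational(2, 7), G, Add(G, G))), Add(G, G))) = Mul(3, Mul(Add(G, Mul(Rational(2, 7), G, Mul(2, G))), Mul(2, G))) = Mul(3, Mul(Add(G, Mul(Rational(4, 7), Pow(G, 2))), Mul(2, G))) = Mul(3, Mul(2, G, Add(G, Mul(Rational(4, 7), Pow(G, 2))))) = Mul(6, G, Add(G, Mul(Rational(4, 7), Pow(G, 2)))))
Add(-49, Mul(Function('c')(-10), -35)) = Add(-49, Mul(Mul(Pow(-10, 2), Add(6, Mul(Rational(24, 7), -10))), -35)) = Add(-49, Mul(Mul(100, Add(6, Rational(-240, 7))), -35)) = Add(-49, Mul(Mul(100, Rational(-198, 7)), -35)) = Add(-49, Mul(Rational(-19800, 7), -35)) = Add(-49, 99000) = 98951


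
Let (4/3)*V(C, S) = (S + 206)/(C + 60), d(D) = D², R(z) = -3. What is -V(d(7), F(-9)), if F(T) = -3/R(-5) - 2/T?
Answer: -1865/1308 ≈ -1.4258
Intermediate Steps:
F(T) = 1 - 2/T (F(T) = -3/(-3) - 2/T = -3*(-⅓) - 2/T = 1 - 2/T)
V(C, S) = 3*(206 + S)/(4*(60 + C)) (V(C, S) = 3*((S + 206)/(C + 60))/4 = 3*((206 + S)/(60 + C))/4 = 3*(206 + S)/(4*(60 + C)))
-V(d(7), F(-9)) = -3*(206 + (-2 - 9)/(-9))/(4*(60 + 7²)) = -3*(206 - ⅑*(-11))/(4*(60 + 49)) = -3*(206 + 11/9)/(4*109) = -3*1865/(4*109*9) = -1*1865/1308 = -1865/1308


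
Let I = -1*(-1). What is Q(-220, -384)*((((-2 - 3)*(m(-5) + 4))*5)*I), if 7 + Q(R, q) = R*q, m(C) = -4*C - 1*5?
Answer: -40124675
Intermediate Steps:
m(C) = -5 - 4*C (m(C) = -4*C - 5 = -5 - 4*C)
Q(R, q) = -7 + R*q
I = 1
Q(-220, -384)*((((-2 - 3)*(m(-5) + 4))*5)*I) = (-7 - 220*(-384))*((((-2 - 3)*((-5 - 4*(-5)) + 4))*5)*1) = (-7 + 84480)*((-5*((-5 + 20) + 4)*5)*1) = 84473*((-5*(15 + 4)*5)*1) = 84473*((-5*19*5)*1) = 84473*(-95*5*1) = 84473*(-475*1) = 84473*(-475) = -40124675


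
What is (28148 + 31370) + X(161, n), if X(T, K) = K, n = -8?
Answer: 59510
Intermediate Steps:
(28148 + 31370) + X(161, n) = (28148 + 31370) - 8 = 59518 - 8 = 59510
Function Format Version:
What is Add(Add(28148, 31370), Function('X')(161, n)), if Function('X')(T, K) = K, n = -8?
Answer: 59510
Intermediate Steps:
Add(Add(28148, 31370), Function('X')(161, n)) = Add(Add(28148, 31370), -8) = Add(59518, -8) = 59510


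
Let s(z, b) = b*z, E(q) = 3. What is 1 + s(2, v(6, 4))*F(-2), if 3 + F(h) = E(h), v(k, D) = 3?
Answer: 1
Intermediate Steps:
F(h) = 0 (F(h) = -3 + 3 = 0)
1 + s(2, v(6, 4))*F(-2) = 1 + (3*2)*0 = 1 + 6*0 = 1 + 0 = 1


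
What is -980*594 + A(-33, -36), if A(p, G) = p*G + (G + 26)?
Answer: -580942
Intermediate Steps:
A(p, G) = 26 + G + G*p (A(p, G) = G*p + (26 + G) = 26 + G + G*p)
-980*594 + A(-33, -36) = -980*594 + (26 - 36 - 36*(-33)) = -582120 + (26 - 36 + 1188) = -582120 + 1178 = -580942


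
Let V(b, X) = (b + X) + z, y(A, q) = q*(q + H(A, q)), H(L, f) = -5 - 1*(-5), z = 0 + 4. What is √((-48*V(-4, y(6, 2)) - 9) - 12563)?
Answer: 2*I*√3191 ≈ 112.98*I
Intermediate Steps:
z = 4
H(L, f) = 0 (H(L, f) = -5 + 5 = 0)
y(A, q) = q² (y(A, q) = q*(q + 0) = q*q = q²)
V(b, X) = 4 + X + b (V(b, X) = (b + X) + 4 = (X + b) + 4 = 4 + X + b)
√((-48*V(-4, y(6, 2)) - 9) - 12563) = √((-48*(4 + 2² - 4) - 9) - 12563) = √((-48*(4 + 4 - 4) - 9) - 12563) = √((-48*4 - 9) - 12563) = √((-192 - 9) - 12563) = √(-201 - 12563) = √(-12764) = 2*I*√3191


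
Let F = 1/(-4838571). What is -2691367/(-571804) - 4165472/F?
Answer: 11524670749059535015/571804 ≈ 2.0155e+13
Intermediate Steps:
F = -1/4838571 ≈ -2.0667e-7
-2691367/(-571804) - 4165472/F = -2691367/(-571804) - 4165472/(-1/4838571) = -2691367*(-1/571804) - 4165472*(-4838571) = 2691367/571804 + 20154932020512 = 11524670749059535015/571804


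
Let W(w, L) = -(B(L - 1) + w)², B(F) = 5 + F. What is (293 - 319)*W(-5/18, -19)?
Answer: 983125/162 ≈ 6068.7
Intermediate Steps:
W(w, L) = -(4 + L + w)² (W(w, L) = -((5 + (L - 1)) + w)² = -((5 + (-1 + L)) + w)² = -((4 + L) + w)² = -(4 + L + w)²)
(293 - 319)*W(-5/18, -19) = (293 - 319)*(-(4 - 19 - 5/18)²) = -(-26)*(4 - 19 - 5*1/18)² = -(-26)*(4 - 19 - 5/18)² = -(-26)*(-275/18)² = -(-26)*75625/324 = -26*(-75625/324) = 983125/162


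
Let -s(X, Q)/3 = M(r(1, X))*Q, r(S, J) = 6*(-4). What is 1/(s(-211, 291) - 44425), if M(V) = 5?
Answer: -1/48790 ≈ -2.0496e-5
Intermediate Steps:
r(S, J) = -24
s(X, Q) = -15*Q
1/(s(-211, 291) - 44425) = 1/(-15*291 - 44425) = 1/(-4365 - 44425) = 1/(-48790) = -1/48790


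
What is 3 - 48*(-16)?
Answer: 771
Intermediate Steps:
3 - 48*(-16) = 3 + 768 = 771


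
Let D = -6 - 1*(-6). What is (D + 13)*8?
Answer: 104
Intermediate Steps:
D = 0 (D = -6 + 6 = 0)
(D + 13)*8 = (0 + 13)*8 = 13*8 = 104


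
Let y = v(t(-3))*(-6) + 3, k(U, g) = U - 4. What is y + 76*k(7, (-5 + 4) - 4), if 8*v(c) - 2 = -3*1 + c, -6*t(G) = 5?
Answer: 1859/8 ≈ 232.38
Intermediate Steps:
t(G) = -5/6 (t(G) = -1/6*5 = -5/6)
v(c) = -1/8 + c/8 (v(c) = 1/4 + (-3*1 + c)/8 = 1/4 + (-3 + c)/8 = 1/4 + (-3/8 + c/8) = -1/8 + c/8)
k(U, g) = -4 + U
y = 35/8 (y = (-1/8 + (1/8)*(-5/6))*(-6) + 3 = (-1/8 - 5/48)*(-6) + 3 = -11/48*(-6) + 3 = 11/8 + 3 = 35/8 ≈ 4.3750)
y + 76*k(7, (-5 + 4) - 4) = 35/8 + 76*(-4 + 7) = 35/8 + 76*3 = 35/8 + 228 = 1859/8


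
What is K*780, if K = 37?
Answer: 28860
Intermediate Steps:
K*780 = 37*780 = 28860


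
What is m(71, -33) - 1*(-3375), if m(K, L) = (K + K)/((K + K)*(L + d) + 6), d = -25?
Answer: 13888054/4115 ≈ 3375.0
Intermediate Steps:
m(K, L) = 2*K/(6 + 2*K*(-25 + L)) (m(K, L) = (K + K)/((K + K)*(L - 25) + 6) = (2*K)/((2*K)*(-25 + L) + 6) = (2*K)/(2*K*(-25 + L) + 6) = (2*K)/(6 + 2*K*(-25 + L)) = 2*K/(6 + 2*K*(-25 + L)))
m(71, -33) - 1*(-3375) = 71/(3 - 25*71 + 71*(-33)) - 1*(-3375) = 71/(3 - 1775 - 2343) + 3375 = 71/(-4115) + 3375 = 71*(-1/4115) + 3375 = -71/4115 + 3375 = 13888054/4115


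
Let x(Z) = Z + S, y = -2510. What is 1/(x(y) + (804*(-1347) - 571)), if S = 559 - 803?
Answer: -1/1086313 ≈ -9.2055e-7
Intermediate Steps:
S = -244
x(Z) = -244 + Z (x(Z) = Z - 244 = -244 + Z)
1/(x(y) + (804*(-1347) - 571)) = 1/((-244 - 2510) + (804*(-1347) - 571)) = 1/(-2754 + (-1082988 - 571)) = 1/(-2754 - 1083559) = 1/(-1086313) = -1/1086313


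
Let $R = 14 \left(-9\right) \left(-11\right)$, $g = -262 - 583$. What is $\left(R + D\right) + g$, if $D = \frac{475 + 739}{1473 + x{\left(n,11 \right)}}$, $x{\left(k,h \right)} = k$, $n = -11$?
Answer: $\frac{396078}{731} \approx 541.83$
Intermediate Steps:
$D = \frac{607}{731}$ ($D = \frac{475 + 739}{1473 - 11} = \frac{1214}{1462} = 1214 \cdot \frac{1}{1462} = \frac{607}{731} \approx 0.83037$)
$g = -845$ ($g = -262 - 583 = -845$)
$R = 1386$ ($R = \left(-126\right) \left(-11\right) = 1386$)
$\left(R + D\right) + g = \left(1386 + \frac{607}{731}\right) - 845 = \frac{1013773}{731} - 845 = \frac{396078}{731}$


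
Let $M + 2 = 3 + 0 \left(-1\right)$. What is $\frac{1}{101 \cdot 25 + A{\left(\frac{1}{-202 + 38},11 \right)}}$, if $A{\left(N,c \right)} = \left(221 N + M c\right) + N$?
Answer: $\frac{82}{207841} \approx 0.00039453$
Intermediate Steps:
$M = 1$ ($M = -2 + \left(3 + 0 \left(-1\right)\right) = -2 + \left(3 + 0\right) = -2 + 3 = 1$)
$A{\left(N,c \right)} = c + 222 N$ ($A{\left(N,c \right)} = \left(221 N + 1 c\right) + N = \left(221 N + c\right) + N = \left(c + 221 N\right) + N = c + 222 N$)
$\frac{1}{101 \cdot 25 + A{\left(\frac{1}{-202 + 38},11 \right)}} = \frac{1}{101 \cdot 25 + \left(11 + \frac{222}{-202 + 38}\right)} = \frac{1}{2525 + \left(11 + \frac{222}{-164}\right)} = \frac{1}{2525 + \left(11 + 222 \left(- \frac{1}{164}\right)\right)} = \frac{1}{2525 + \left(11 - \frac{111}{82}\right)} = \frac{1}{2525 + \frac{791}{82}} = \frac{1}{\frac{207841}{82}} = \frac{82}{207841}$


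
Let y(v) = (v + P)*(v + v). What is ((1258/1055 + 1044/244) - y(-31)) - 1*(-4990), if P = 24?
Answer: 293553473/64355 ≈ 4561.5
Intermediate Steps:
y(v) = 2*v*(24 + v) (y(v) = (v + 24)*(v + v) = (24 + v)*(2*v) = 2*v*(24 + v))
((1258/1055 + 1044/244) - y(-31)) - 1*(-4990) = ((1258/1055 + 1044/244) - 2*(-31)*(24 - 31)) - 1*(-4990) = ((1258*(1/1055) + 1044*(1/244)) - 2*(-31)*(-7)) + 4990 = ((1258/1055 + 261/61) - 1*434) + 4990 = (352093/64355 - 434) + 4990 = -27577977/64355 + 4990 = 293553473/64355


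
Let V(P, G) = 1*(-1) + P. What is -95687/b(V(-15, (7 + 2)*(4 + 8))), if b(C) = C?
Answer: 95687/16 ≈ 5980.4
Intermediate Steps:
V(P, G) = -1 + P
-95687/b(V(-15, (7 + 2)*(4 + 8))) = -95687/(-1 - 15) = -95687/(-16) = -95687*(-1/16) = 95687/16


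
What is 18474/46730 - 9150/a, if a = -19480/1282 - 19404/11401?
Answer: 781762438676799/1442598371980 ≈ 541.91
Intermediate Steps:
a = -123483704/7308041 (a = -19480*1/1282 - 19404*1/11401 = -9740/641 - 19404/11401 = -123483704/7308041 ≈ -16.897)
18474/46730 - 9150/a = 18474/46730 - 9150/(-123483704/7308041) = 18474*(1/46730) - 9150*(-7308041/123483704) = 9237/23365 + 33434287575/61741852 = 781762438676799/1442598371980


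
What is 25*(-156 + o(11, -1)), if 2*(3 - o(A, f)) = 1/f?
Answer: -7625/2 ≈ -3812.5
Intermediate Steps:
o(A, f) = 3 - 1/(2*f)
25*(-156 + o(11, -1)) = 25*(-156 + (3 - ½/(-1))) = 25*(-156 + (3 - ½*(-1))) = 25*(-156 + (3 + ½)) = 25*(-156 + 7/2) = 25*(-305/2) = -7625/2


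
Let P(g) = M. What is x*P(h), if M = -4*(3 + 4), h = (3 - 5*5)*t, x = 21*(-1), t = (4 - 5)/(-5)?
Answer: 588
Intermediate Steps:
t = ⅕ (t = -1*(-⅕) = ⅕ ≈ 0.20000)
x = -21
h = -22/5 (h = (3 - 5*5)*(⅕) = (3 - 25)*(⅕) = -22*⅕ = -22/5 ≈ -4.4000)
M = -28 (M = -4*7 = -28)
P(g) = -28
x*P(h) = -21*(-28) = 588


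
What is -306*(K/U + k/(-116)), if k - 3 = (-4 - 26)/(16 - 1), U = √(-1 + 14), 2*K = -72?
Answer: 153/58 + 11016*√13/13 ≈ 3057.9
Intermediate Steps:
K = -36 (K = (½)*(-72) = -36)
U = √13 ≈ 3.6056
k = 1 (k = 3 + (-4 - 26)/(16 - 1) = 3 - 30/15 = 3 - 30*1/15 = 3 - 2 = 1)
-306*(K/U + k/(-116)) = -306*(-36*√13/13 + 1/(-116)) = -306*(-36*√13/13 + 1*(-1/116)) = -306*(-36*√13/13 - 1/116) = -306*(-1/116 - 36*√13/13) = 153/58 + 11016*√13/13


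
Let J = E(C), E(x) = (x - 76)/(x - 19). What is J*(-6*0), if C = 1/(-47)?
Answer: 0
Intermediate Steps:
C = -1/47 ≈ -0.021277
E(x) = (-76 + x)/(-19 + x)
J = 1191/298 (J = (-76 - 1/47)/(-19 - 1/47) = -3573/47/(-894/47) = -47/894*(-3573/47) = 1191/298 ≈ 3.9966)
J*(-6*0) = 1191*(-6*0)/298 = (1191/298)*0 = 0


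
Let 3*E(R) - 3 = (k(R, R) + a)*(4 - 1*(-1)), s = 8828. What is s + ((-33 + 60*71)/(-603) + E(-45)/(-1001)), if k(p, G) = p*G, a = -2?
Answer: 591371371/67067 ≈ 8817.6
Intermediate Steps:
k(p, G) = G*p
E(R) = -7/3 + 5*R²/3 (E(R) = 1 + ((R*R - 2)*(4 - 1*(-1)))/3 = 1 + ((R² - 2)*(4 + 1))/3 = 1 + ((-2 + R²)*5)/3 = 1 + (-10 + 5*R²)/3 = 1 + (-10/3 + 5*R²/3) = -7/3 + 5*R²/3)
s + ((-33 + 60*71)/(-603) + E(-45)/(-1001)) = 8828 + ((-33 + 60*71)/(-603) + (-7/3 + (5/3)*(-45)²)/(-1001)) = 8828 + ((-33 + 4260)*(-1/603) + (-7/3 + (5/3)*2025)*(-1/1001)) = 8828 + (4227*(-1/603) + (-7/3 + 3375)*(-1/1001)) = 8828 + (-1409/201 + (10118/3)*(-1/1001)) = 8828 + (-1409/201 - 10118/3003) = 8828 - 696105/67067 = 591371371/67067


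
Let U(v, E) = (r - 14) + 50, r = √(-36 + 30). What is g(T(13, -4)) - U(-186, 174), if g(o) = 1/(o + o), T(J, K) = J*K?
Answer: -3745/104 - I*√6 ≈ -36.01 - 2.4495*I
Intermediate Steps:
g(o) = 1/(2*o)
r = I*√6 (r = √(-6) = I*√6 ≈ 2.4495*I)
U(v, E) = 36 + I*√6 (U(v, E) = (I*√6 - 14) + 50 = (-14 + I*√6) + 50 = 36 + I*√6)
g(T(13, -4)) - U(-186, 174) = 1/(2*((13*(-4)))) - (36 + I*√6) = (½)/(-52) + (-36 - I*√6) = (½)*(-1/52) + (-36 - I*√6) = -1/104 + (-36 - I*√6) = -3745/104 - I*√6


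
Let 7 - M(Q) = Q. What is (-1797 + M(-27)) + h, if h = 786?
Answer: -977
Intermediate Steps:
M(Q) = 7 - Q
(-1797 + M(-27)) + h = (-1797 + (7 - 1*(-27))) + 786 = (-1797 + (7 + 27)) + 786 = (-1797 + 34) + 786 = -1763 + 786 = -977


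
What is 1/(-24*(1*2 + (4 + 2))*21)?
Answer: -1/4032 ≈ -0.00024802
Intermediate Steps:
1/(-24*(1*2 + (4 + 2))*21) = 1/(-24*(2 + 6)*21) = 1/(-24*8*21) = 1/(-192*21) = 1/(-4032) = -1/4032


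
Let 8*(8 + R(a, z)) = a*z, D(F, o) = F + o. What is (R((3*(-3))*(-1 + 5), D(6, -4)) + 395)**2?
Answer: 142884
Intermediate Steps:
R(a, z) = -8 + a*z/8 (R(a, z) = -8 + (a*z)/8 = -8 + a*z/8)
(R((3*(-3))*(-1 + 5), D(6, -4)) + 395)**2 = ((-8 + ((3*(-3))*(-1 + 5))*(6 - 4)/8) + 395)**2 = ((-8 + (1/8)*(-9*4)*2) + 395)**2 = ((-8 + (1/8)*(-36)*2) + 395)**2 = ((-8 - 9) + 395)**2 = (-17 + 395)**2 = 378**2 = 142884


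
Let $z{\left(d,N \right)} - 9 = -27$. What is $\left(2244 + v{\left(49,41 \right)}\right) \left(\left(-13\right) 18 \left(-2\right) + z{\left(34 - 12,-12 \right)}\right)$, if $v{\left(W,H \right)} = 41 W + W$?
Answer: $1935900$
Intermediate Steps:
$z{\left(d,N \right)} = -18$ ($z{\left(d,N \right)} = 9 - 27 = -18$)
$v{\left(W,H \right)} = 42 W$
$\left(2244 + v{\left(49,41 \right)}\right) \left(\left(-13\right) 18 \left(-2\right) + z{\left(34 - 12,-12 \right)}\right) = \left(2244 + 42 \cdot 49\right) \left(\left(-13\right) 18 \left(-2\right) - 18\right) = \left(2244 + 2058\right) \left(\left(-234\right) \left(-2\right) - 18\right) = 4302 \left(468 - 18\right) = 4302 \cdot 450 = 1935900$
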